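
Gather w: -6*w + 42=42 - 6*w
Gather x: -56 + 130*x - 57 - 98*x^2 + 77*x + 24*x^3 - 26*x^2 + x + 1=24*x^3 - 124*x^2 + 208*x - 112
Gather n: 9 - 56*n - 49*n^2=-49*n^2 - 56*n + 9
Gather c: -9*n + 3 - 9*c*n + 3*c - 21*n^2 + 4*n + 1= c*(3 - 9*n) - 21*n^2 - 5*n + 4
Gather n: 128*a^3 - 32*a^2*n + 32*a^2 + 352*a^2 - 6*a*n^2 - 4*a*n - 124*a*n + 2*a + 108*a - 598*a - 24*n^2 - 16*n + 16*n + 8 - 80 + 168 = 128*a^3 + 384*a^2 - 488*a + n^2*(-6*a - 24) + n*(-32*a^2 - 128*a) + 96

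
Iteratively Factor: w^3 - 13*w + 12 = (w + 4)*(w^2 - 4*w + 3) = (w - 1)*(w + 4)*(w - 3)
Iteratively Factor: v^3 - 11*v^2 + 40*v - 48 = (v - 3)*(v^2 - 8*v + 16) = (v - 4)*(v - 3)*(v - 4)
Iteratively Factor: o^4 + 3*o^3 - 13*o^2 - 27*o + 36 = (o + 4)*(o^3 - o^2 - 9*o + 9) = (o - 3)*(o + 4)*(o^2 + 2*o - 3) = (o - 3)*(o + 3)*(o + 4)*(o - 1)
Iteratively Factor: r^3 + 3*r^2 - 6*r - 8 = (r + 4)*(r^2 - r - 2) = (r - 2)*(r + 4)*(r + 1)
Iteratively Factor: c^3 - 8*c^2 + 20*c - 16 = (c - 2)*(c^2 - 6*c + 8) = (c - 2)^2*(c - 4)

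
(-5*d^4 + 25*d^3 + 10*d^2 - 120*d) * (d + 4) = -5*d^5 + 5*d^4 + 110*d^3 - 80*d^2 - 480*d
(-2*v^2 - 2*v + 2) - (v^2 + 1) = -3*v^2 - 2*v + 1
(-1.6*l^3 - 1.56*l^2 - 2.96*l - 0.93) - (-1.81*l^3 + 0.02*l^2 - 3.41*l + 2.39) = 0.21*l^3 - 1.58*l^2 + 0.45*l - 3.32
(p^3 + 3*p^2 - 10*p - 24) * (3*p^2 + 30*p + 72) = 3*p^5 + 39*p^4 + 132*p^3 - 156*p^2 - 1440*p - 1728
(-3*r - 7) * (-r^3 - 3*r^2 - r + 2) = 3*r^4 + 16*r^3 + 24*r^2 + r - 14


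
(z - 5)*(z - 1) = z^2 - 6*z + 5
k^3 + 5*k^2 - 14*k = k*(k - 2)*(k + 7)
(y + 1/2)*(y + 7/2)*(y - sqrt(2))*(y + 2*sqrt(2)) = y^4 + sqrt(2)*y^3 + 4*y^3 - 9*y^2/4 + 4*sqrt(2)*y^2 - 16*y + 7*sqrt(2)*y/4 - 7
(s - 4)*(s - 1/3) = s^2 - 13*s/3 + 4/3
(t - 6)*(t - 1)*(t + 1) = t^3 - 6*t^2 - t + 6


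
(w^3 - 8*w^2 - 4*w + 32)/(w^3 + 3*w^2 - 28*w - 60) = (w^2 - 10*w + 16)/(w^2 + w - 30)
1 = 1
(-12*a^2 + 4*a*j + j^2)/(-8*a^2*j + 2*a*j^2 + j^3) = (6*a + j)/(j*(4*a + j))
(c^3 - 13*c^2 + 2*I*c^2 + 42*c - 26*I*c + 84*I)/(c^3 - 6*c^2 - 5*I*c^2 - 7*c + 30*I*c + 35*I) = (c^2 + 2*c*(-3 + I) - 12*I)/(c^2 + c*(1 - 5*I) - 5*I)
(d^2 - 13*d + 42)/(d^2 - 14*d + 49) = (d - 6)/(d - 7)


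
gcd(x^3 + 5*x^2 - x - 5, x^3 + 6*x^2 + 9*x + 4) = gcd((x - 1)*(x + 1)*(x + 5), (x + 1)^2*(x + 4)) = x + 1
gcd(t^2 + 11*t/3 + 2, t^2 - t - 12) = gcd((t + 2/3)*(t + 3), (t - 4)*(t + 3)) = t + 3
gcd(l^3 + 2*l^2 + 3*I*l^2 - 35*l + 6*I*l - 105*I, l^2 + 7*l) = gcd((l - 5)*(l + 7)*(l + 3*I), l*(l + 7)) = l + 7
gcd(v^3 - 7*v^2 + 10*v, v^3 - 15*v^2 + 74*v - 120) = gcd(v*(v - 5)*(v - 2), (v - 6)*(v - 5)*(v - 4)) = v - 5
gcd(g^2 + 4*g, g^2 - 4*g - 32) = g + 4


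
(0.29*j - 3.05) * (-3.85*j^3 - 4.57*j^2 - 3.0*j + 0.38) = -1.1165*j^4 + 10.4172*j^3 + 13.0685*j^2 + 9.2602*j - 1.159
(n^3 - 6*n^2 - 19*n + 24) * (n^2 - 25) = n^5 - 6*n^4 - 44*n^3 + 174*n^2 + 475*n - 600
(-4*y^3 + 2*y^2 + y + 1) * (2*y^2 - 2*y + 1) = -8*y^5 + 12*y^4 - 6*y^3 + 2*y^2 - y + 1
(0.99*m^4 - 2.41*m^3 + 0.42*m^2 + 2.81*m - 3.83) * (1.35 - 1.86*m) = -1.8414*m^5 + 5.8191*m^4 - 4.0347*m^3 - 4.6596*m^2 + 10.9173*m - 5.1705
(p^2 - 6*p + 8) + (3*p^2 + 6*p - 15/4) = 4*p^2 + 17/4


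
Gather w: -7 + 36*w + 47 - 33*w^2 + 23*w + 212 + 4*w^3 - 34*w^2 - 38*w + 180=4*w^3 - 67*w^2 + 21*w + 432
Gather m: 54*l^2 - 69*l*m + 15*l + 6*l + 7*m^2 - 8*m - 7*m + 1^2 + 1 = 54*l^2 + 21*l + 7*m^2 + m*(-69*l - 15) + 2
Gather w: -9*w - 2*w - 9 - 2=-11*w - 11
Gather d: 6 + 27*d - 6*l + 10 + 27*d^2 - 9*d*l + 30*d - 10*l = 27*d^2 + d*(57 - 9*l) - 16*l + 16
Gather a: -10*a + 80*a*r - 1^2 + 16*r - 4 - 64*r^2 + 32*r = a*(80*r - 10) - 64*r^2 + 48*r - 5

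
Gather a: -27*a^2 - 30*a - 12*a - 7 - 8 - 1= -27*a^2 - 42*a - 16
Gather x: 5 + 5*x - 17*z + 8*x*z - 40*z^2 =x*(8*z + 5) - 40*z^2 - 17*z + 5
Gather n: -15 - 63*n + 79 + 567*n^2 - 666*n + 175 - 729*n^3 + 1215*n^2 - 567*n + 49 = -729*n^3 + 1782*n^2 - 1296*n + 288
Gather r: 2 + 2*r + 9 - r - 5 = r + 6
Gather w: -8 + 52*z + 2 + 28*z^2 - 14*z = 28*z^2 + 38*z - 6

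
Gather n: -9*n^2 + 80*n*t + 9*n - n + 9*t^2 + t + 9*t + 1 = -9*n^2 + n*(80*t + 8) + 9*t^2 + 10*t + 1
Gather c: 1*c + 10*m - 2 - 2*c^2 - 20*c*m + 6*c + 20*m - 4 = -2*c^2 + c*(7 - 20*m) + 30*m - 6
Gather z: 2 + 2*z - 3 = 2*z - 1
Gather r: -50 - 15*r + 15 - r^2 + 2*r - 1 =-r^2 - 13*r - 36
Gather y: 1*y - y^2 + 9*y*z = -y^2 + y*(9*z + 1)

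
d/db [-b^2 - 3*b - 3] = -2*b - 3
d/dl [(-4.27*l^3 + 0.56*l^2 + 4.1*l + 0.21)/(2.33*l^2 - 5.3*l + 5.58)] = (-9.9491*l^4 + 45.262*l^3 - 84.0008*l^2 + 5.271*l + 23.991)/(5.4289*l^4 - 24.698*l^3 + 54.0928*l^2 - 59.148*l + 31.1364)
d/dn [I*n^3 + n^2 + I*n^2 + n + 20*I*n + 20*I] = 3*I*n^2 + 2*n*(1 + I) + 1 + 20*I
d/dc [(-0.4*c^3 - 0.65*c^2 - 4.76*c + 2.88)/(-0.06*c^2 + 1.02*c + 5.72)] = (0.024*c^4 - 0.816*c^3 - 7.8126*c^2 - 7.0904*c - 30.1648)/(0.0036*c^4 - 0.1224*c^3 + 0.354*c^2 + 11.6688*c + 32.7184)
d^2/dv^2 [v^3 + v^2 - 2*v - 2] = 6*v + 2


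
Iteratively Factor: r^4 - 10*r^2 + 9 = (r - 3)*(r^3 + 3*r^2 - r - 3) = (r - 3)*(r + 3)*(r^2 - 1) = (r - 3)*(r - 1)*(r + 3)*(r + 1)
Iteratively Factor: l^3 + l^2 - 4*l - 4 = (l + 1)*(l^2 - 4) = (l + 1)*(l + 2)*(l - 2)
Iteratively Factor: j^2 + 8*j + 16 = (j + 4)*(j + 4)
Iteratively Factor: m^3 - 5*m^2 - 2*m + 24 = (m + 2)*(m^2 - 7*m + 12) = (m - 3)*(m + 2)*(m - 4)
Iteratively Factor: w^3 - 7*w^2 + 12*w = (w)*(w^2 - 7*w + 12) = w*(w - 3)*(w - 4)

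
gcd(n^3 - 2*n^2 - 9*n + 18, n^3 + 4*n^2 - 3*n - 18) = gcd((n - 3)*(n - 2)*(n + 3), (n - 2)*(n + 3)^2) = n^2 + n - 6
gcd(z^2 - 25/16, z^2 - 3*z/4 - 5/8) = z - 5/4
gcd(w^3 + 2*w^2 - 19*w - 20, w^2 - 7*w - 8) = w + 1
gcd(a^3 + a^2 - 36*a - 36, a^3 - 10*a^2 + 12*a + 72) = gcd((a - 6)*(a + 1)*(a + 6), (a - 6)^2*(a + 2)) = a - 6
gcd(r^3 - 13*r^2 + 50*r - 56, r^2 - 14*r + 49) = r - 7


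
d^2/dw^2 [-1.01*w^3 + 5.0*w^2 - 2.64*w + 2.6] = 10.0 - 6.06*w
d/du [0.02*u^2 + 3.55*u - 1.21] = 0.04*u + 3.55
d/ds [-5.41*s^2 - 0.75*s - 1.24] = -10.82*s - 0.75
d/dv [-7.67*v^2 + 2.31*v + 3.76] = 2.31 - 15.34*v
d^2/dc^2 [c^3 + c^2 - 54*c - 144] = 6*c + 2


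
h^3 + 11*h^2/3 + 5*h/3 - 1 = (h - 1/3)*(h + 1)*(h + 3)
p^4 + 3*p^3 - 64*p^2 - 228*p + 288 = (p - 8)*(p - 1)*(p + 6)^2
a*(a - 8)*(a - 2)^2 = a^4 - 12*a^3 + 36*a^2 - 32*a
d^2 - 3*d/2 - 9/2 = (d - 3)*(d + 3/2)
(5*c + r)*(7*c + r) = 35*c^2 + 12*c*r + r^2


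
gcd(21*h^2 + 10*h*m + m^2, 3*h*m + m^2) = 3*h + m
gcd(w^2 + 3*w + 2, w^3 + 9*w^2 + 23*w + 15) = w + 1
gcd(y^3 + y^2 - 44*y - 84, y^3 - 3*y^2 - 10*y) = y + 2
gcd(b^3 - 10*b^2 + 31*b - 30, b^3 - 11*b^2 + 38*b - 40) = b^2 - 7*b + 10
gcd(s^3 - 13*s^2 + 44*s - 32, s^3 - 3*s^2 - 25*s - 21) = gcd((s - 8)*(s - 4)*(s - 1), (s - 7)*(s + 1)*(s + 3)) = 1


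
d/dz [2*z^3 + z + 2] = 6*z^2 + 1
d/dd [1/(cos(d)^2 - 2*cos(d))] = 2*(-sin(d)/cos(d)^2 + tan(d))/(cos(d) - 2)^2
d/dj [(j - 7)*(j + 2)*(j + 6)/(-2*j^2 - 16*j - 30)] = (-j^4 - 16*j^3 - 97*j^2 - 198*j - 12)/(2*(j^4 + 16*j^3 + 94*j^2 + 240*j + 225))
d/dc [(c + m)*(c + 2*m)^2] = (c + 2*m)*(3*c + 4*m)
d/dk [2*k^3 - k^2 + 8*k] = 6*k^2 - 2*k + 8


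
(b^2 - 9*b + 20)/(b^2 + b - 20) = (b - 5)/(b + 5)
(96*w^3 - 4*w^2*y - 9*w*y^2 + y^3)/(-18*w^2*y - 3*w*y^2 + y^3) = (32*w^2 - 12*w*y + y^2)/(y*(-6*w + y))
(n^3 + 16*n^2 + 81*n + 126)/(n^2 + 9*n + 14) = (n^2 + 9*n + 18)/(n + 2)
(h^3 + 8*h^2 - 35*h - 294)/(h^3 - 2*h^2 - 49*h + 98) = (h^2 + h - 42)/(h^2 - 9*h + 14)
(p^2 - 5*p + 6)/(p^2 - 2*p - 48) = (-p^2 + 5*p - 6)/(-p^2 + 2*p + 48)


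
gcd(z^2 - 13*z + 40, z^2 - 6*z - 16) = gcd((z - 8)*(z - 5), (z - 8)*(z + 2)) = z - 8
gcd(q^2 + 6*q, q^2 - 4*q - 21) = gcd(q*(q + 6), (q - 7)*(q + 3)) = 1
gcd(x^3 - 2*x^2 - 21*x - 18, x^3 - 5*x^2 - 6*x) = x^2 - 5*x - 6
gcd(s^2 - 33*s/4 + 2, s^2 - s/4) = s - 1/4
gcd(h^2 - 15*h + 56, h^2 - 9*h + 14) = h - 7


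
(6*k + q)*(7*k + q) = 42*k^2 + 13*k*q + q^2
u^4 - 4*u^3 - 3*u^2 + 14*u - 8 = (u - 4)*(u - 1)^2*(u + 2)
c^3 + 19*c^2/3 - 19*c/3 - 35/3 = (c - 5/3)*(c + 1)*(c + 7)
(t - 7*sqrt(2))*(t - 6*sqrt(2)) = t^2 - 13*sqrt(2)*t + 84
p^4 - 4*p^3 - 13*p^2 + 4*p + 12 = (p - 6)*(p - 1)*(p + 1)*(p + 2)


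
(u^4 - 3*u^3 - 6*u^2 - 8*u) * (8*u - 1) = 8*u^5 - 25*u^4 - 45*u^3 - 58*u^2 + 8*u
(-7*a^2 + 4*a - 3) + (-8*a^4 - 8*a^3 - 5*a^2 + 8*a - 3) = -8*a^4 - 8*a^3 - 12*a^2 + 12*a - 6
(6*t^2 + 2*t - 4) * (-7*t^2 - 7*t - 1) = -42*t^4 - 56*t^3 + 8*t^2 + 26*t + 4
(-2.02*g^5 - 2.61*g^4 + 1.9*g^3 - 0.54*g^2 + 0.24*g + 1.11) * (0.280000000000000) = -0.5656*g^5 - 0.7308*g^4 + 0.532*g^3 - 0.1512*g^2 + 0.0672*g + 0.3108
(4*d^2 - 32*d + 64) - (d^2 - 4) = 3*d^2 - 32*d + 68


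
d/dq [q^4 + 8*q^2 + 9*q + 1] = 4*q^3 + 16*q + 9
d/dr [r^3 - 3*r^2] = 3*r*(r - 2)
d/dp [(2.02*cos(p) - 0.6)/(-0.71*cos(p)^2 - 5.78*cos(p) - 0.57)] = (-1.4342*cos(p)^2 + 0.852*cos(p) + 4.6194)*sin(p)/(0.5041*cos(p)^4 + 8.2076*cos(p)^3 + 34.2178*cos(p)^2 + 6.5892*cos(p) + 0.3249)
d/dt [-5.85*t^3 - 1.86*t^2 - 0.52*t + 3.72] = -17.55*t^2 - 3.72*t - 0.52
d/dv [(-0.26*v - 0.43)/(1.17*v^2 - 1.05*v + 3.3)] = (0.3042*v^2 + 1.0062*v - 1.3095)/(1.3689*v^4 - 2.457*v^3 + 8.8245*v^2 - 6.93*v + 10.89)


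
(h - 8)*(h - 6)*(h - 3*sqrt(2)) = h^3 - 14*h^2 - 3*sqrt(2)*h^2 + 48*h + 42*sqrt(2)*h - 144*sqrt(2)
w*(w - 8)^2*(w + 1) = w^4 - 15*w^3 + 48*w^2 + 64*w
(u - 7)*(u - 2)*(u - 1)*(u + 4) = u^4 - 6*u^3 - 17*u^2 + 78*u - 56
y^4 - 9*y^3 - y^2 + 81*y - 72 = (y - 8)*(y - 3)*(y - 1)*(y + 3)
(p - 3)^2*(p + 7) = p^3 + p^2 - 33*p + 63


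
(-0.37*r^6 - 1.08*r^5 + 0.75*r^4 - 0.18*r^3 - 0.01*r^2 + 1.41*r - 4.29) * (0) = 0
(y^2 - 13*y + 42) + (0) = y^2 - 13*y + 42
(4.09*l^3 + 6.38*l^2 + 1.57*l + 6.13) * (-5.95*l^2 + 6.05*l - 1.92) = -24.3355*l^5 - 13.2165*l^4 + 21.4047*l^3 - 39.2246*l^2 + 34.0721*l - 11.7696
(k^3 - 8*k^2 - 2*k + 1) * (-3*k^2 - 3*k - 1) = -3*k^5 + 21*k^4 + 29*k^3 + 11*k^2 - k - 1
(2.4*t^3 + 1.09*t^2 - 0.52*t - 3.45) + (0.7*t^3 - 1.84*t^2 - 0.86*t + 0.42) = 3.1*t^3 - 0.75*t^2 - 1.38*t - 3.03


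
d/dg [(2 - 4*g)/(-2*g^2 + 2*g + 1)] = 8*(-g^2 + g - 1)/(4*g^4 - 8*g^3 + 4*g + 1)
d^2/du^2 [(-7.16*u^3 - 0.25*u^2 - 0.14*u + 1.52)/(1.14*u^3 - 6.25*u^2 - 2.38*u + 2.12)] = (-102.6798*u^6 - 117.650736*u^5 + 233.27136*u^4 - 439.935104*u^3 + 532.449816*u^2 - 90.59064*u + 53.839808)/(1.481544*u^9 - 24.3675*u^8 + 124.314606*u^7 - 134.130169*u^6 - 350.164002*u^5 + 107.718096*u^4 + 191.099576*u^3 - 48.244416*u^2 - 32.090016*u + 9.528128)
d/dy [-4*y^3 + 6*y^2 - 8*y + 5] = -12*y^2 + 12*y - 8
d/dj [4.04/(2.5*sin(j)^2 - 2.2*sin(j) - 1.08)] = (8.888 - 20.2*sin(j))*cos(j)/(-2.5*sin(j)^2 + 2.2*sin(j) + 1.08)^2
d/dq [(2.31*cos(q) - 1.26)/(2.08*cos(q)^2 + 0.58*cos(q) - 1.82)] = (4.8048*cos(q)^2 - 5.2416*cos(q) + 3.4734)*sin(q)/(4.3264*cos(q)^4 + 2.4128*cos(q)^3 - 7.2348*cos(q)^2 - 2.1112*cos(q) + 3.3124)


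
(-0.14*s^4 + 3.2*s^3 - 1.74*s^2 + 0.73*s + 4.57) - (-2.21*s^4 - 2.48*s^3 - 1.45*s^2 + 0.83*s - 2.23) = 2.07*s^4 + 5.68*s^3 - 0.29*s^2 - 0.1*s + 6.8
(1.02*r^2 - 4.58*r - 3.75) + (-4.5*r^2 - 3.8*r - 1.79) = -3.48*r^2 - 8.38*r - 5.54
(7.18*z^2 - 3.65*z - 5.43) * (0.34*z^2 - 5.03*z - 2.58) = 2.4412*z^4 - 37.3564*z^3 - 2.0111*z^2 + 36.7299*z + 14.0094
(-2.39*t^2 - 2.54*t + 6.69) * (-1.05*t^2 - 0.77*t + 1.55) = 2.5095*t^4 + 4.5073*t^3 - 8.7732*t^2 - 9.0883*t + 10.3695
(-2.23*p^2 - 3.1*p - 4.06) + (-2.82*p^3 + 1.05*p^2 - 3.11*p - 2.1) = -2.82*p^3 - 1.18*p^2 - 6.21*p - 6.16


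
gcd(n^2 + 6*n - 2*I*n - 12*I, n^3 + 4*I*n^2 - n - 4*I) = 1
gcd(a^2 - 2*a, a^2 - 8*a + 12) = a - 2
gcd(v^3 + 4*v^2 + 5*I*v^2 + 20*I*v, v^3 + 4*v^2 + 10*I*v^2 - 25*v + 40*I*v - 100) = v^2 + v*(4 + 5*I) + 20*I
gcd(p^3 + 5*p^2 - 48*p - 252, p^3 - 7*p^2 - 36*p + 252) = p^2 - p - 42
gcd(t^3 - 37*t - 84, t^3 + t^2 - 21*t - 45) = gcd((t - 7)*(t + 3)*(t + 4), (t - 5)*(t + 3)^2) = t + 3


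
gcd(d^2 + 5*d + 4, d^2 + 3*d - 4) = d + 4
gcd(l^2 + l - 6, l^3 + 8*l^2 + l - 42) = l^2 + l - 6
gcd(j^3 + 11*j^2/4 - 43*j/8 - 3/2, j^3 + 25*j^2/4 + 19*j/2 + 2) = j^2 + 17*j/4 + 1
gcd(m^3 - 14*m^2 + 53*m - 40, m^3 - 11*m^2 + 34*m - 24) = m - 1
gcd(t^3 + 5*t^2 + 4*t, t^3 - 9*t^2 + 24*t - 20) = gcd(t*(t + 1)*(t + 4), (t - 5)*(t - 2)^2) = 1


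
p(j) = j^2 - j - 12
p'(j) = 2*j - 1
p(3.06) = -5.70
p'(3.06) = 5.12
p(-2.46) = -3.49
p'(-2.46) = -5.92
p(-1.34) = -8.86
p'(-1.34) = -3.68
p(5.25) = 10.31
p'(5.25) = 9.50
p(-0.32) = -11.58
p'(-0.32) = -1.64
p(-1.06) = -9.82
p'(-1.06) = -3.12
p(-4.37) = 11.47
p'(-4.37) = -9.74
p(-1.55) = -8.05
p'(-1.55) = -4.10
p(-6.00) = 30.00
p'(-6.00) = -13.00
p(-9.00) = 78.00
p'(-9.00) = -19.00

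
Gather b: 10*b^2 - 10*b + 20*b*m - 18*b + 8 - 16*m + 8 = 10*b^2 + b*(20*m - 28) - 16*m + 16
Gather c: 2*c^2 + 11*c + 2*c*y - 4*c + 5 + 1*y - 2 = 2*c^2 + c*(2*y + 7) + y + 3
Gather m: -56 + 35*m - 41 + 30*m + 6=65*m - 91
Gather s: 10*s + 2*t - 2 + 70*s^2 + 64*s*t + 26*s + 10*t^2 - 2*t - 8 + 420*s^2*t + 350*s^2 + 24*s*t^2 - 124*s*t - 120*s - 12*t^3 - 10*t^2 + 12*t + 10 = s^2*(420*t + 420) + s*(24*t^2 - 60*t - 84) - 12*t^3 + 12*t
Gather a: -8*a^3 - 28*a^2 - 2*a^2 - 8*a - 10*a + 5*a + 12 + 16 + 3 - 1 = -8*a^3 - 30*a^2 - 13*a + 30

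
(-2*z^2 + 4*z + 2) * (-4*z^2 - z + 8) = 8*z^4 - 14*z^3 - 28*z^2 + 30*z + 16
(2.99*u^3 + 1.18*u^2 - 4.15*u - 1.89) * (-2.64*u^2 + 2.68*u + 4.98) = -7.8936*u^5 + 4.898*u^4 + 29.0086*u^3 - 0.256000000000001*u^2 - 25.7322*u - 9.4122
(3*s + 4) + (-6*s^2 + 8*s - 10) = -6*s^2 + 11*s - 6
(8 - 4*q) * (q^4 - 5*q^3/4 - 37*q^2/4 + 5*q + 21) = -4*q^5 + 13*q^4 + 27*q^3 - 94*q^2 - 44*q + 168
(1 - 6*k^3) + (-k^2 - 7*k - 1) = -6*k^3 - k^2 - 7*k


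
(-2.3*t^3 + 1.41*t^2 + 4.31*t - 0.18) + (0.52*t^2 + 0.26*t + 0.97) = -2.3*t^3 + 1.93*t^2 + 4.57*t + 0.79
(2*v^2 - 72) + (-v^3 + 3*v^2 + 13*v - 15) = -v^3 + 5*v^2 + 13*v - 87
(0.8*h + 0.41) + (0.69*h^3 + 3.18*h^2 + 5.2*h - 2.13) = 0.69*h^3 + 3.18*h^2 + 6.0*h - 1.72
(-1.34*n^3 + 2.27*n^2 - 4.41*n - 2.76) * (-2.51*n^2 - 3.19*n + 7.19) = 3.3634*n^5 - 1.4231*n^4 - 5.8068*n^3 + 37.3168*n^2 - 22.9035*n - 19.8444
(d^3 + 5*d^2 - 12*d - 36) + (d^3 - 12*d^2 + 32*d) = 2*d^3 - 7*d^2 + 20*d - 36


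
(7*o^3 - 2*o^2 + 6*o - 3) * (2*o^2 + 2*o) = 14*o^5 + 10*o^4 + 8*o^3 + 6*o^2 - 6*o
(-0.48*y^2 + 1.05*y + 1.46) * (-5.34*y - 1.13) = 2.5632*y^3 - 5.0646*y^2 - 8.9829*y - 1.6498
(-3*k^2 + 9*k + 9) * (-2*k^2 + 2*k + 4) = 6*k^4 - 24*k^3 - 12*k^2 + 54*k + 36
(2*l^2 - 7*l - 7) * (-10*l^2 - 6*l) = -20*l^4 + 58*l^3 + 112*l^2 + 42*l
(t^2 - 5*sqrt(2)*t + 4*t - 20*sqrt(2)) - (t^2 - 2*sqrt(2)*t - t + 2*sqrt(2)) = -3*sqrt(2)*t + 5*t - 22*sqrt(2)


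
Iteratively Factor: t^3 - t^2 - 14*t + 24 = (t - 2)*(t^2 + t - 12) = (t - 2)*(t + 4)*(t - 3)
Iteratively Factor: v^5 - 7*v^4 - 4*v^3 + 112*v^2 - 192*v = (v + 4)*(v^4 - 11*v^3 + 40*v^2 - 48*v) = (v - 4)*(v + 4)*(v^3 - 7*v^2 + 12*v) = v*(v - 4)*(v + 4)*(v^2 - 7*v + 12) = v*(v - 4)^2*(v + 4)*(v - 3)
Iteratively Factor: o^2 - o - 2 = (o + 1)*(o - 2)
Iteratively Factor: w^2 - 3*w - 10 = (w + 2)*(w - 5)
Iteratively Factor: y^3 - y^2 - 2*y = (y - 2)*(y^2 + y) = (y - 2)*(y + 1)*(y)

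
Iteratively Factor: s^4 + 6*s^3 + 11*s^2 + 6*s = (s + 1)*(s^3 + 5*s^2 + 6*s) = (s + 1)*(s + 3)*(s^2 + 2*s) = (s + 1)*(s + 2)*(s + 3)*(s)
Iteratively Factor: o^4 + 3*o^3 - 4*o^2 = (o - 1)*(o^3 + 4*o^2) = (o - 1)*(o + 4)*(o^2) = o*(o - 1)*(o + 4)*(o)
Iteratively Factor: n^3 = (n)*(n^2) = n^2*(n)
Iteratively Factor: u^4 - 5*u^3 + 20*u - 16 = (u + 2)*(u^3 - 7*u^2 + 14*u - 8) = (u - 4)*(u + 2)*(u^2 - 3*u + 2) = (u - 4)*(u - 2)*(u + 2)*(u - 1)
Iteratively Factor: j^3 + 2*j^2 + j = (j + 1)*(j^2 + j) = (j + 1)^2*(j)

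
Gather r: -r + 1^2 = 1 - r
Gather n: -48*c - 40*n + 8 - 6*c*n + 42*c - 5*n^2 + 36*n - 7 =-6*c - 5*n^2 + n*(-6*c - 4) + 1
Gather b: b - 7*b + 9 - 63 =-6*b - 54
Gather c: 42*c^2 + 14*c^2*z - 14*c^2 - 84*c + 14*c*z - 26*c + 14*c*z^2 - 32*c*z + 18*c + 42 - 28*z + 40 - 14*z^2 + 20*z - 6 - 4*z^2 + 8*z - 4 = c^2*(14*z + 28) + c*(14*z^2 - 18*z - 92) - 18*z^2 + 72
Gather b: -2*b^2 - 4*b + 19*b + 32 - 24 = -2*b^2 + 15*b + 8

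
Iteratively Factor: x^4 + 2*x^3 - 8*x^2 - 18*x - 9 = (x + 3)*(x^3 - x^2 - 5*x - 3) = (x + 1)*(x + 3)*(x^2 - 2*x - 3) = (x + 1)^2*(x + 3)*(x - 3)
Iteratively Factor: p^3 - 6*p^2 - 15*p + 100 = (p - 5)*(p^2 - p - 20) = (p - 5)^2*(p + 4)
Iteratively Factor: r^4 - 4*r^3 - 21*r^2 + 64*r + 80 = (r - 5)*(r^3 + r^2 - 16*r - 16) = (r - 5)*(r + 4)*(r^2 - 3*r - 4) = (r - 5)*(r - 4)*(r + 4)*(r + 1)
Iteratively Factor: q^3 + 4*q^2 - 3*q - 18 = (q + 3)*(q^2 + q - 6) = (q - 2)*(q + 3)*(q + 3)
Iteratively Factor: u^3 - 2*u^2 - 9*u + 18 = (u + 3)*(u^2 - 5*u + 6) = (u - 3)*(u + 3)*(u - 2)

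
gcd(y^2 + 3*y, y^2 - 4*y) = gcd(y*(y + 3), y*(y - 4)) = y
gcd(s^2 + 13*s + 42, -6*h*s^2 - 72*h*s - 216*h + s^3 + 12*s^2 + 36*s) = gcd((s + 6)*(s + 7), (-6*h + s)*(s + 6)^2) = s + 6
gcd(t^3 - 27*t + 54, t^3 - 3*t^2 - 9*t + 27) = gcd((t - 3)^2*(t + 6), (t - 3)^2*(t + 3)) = t^2 - 6*t + 9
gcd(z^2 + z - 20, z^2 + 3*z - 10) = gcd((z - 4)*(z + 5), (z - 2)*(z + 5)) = z + 5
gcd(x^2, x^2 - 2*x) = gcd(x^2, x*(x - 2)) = x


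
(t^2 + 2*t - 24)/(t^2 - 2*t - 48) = (t - 4)/(t - 8)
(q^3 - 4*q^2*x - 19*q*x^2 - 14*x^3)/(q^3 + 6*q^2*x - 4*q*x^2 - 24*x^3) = (-q^2 + 6*q*x + 7*x^2)/(-q^2 - 4*q*x + 12*x^2)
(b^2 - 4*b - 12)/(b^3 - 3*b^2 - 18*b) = (b + 2)/(b*(b + 3))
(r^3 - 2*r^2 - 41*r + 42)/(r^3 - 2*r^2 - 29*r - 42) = (r^2 + 5*r - 6)/(r^2 + 5*r + 6)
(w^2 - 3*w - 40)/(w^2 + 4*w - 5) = (w - 8)/(w - 1)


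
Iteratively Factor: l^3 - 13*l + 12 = (l - 3)*(l^2 + 3*l - 4) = (l - 3)*(l + 4)*(l - 1)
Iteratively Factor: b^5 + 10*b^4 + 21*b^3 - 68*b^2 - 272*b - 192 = (b + 1)*(b^4 + 9*b^3 + 12*b^2 - 80*b - 192) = (b - 3)*(b + 1)*(b^3 + 12*b^2 + 48*b + 64) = (b - 3)*(b + 1)*(b + 4)*(b^2 + 8*b + 16) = (b - 3)*(b + 1)*(b + 4)^2*(b + 4)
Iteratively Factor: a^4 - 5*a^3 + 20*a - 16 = (a - 4)*(a^3 - a^2 - 4*a + 4) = (a - 4)*(a - 1)*(a^2 - 4) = (a - 4)*(a - 2)*(a - 1)*(a + 2)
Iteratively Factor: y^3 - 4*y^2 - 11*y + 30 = (y + 3)*(y^2 - 7*y + 10) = (y - 2)*(y + 3)*(y - 5)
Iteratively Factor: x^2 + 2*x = (x + 2)*(x)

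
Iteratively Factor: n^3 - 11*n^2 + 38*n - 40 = (n - 4)*(n^2 - 7*n + 10) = (n - 5)*(n - 4)*(n - 2)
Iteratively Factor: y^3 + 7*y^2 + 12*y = (y)*(y^2 + 7*y + 12) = y*(y + 4)*(y + 3)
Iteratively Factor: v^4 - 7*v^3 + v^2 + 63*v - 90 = (v - 3)*(v^3 - 4*v^2 - 11*v + 30) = (v - 3)*(v - 2)*(v^2 - 2*v - 15) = (v - 3)*(v - 2)*(v + 3)*(v - 5)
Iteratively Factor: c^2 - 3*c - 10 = (c + 2)*(c - 5)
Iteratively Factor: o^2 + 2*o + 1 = (o + 1)*(o + 1)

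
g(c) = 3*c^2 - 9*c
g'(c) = 6*c - 9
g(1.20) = -6.48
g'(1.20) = -1.80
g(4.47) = 19.71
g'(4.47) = 17.82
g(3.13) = 1.22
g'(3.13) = 9.78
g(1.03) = -6.09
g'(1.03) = -2.82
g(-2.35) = 37.72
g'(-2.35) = -23.10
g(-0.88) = 10.24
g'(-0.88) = -14.28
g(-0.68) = 7.51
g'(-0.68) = -13.08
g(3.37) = 3.74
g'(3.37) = 11.22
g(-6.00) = 162.00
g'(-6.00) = -45.00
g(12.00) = 324.00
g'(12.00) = 63.00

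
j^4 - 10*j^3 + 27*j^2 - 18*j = j*(j - 6)*(j - 3)*(j - 1)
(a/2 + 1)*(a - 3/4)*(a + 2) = a^3/2 + 13*a^2/8 + a/2 - 3/2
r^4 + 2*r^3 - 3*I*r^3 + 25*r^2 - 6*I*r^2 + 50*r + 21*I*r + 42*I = (r + 2)*(r - 7*I)*(r + I)*(r + 3*I)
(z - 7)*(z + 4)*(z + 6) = z^3 + 3*z^2 - 46*z - 168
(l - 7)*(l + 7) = l^2 - 49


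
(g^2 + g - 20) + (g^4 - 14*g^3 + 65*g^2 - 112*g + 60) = g^4 - 14*g^3 + 66*g^2 - 111*g + 40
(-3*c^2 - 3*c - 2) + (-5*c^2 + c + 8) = -8*c^2 - 2*c + 6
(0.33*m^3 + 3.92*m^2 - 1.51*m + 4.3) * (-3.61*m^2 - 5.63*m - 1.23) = -1.1913*m^5 - 16.0091*m^4 - 17.0244*m^3 - 11.8433*m^2 - 22.3517*m - 5.289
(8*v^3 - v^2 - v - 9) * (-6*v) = -48*v^4 + 6*v^3 + 6*v^2 + 54*v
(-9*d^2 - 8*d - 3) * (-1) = 9*d^2 + 8*d + 3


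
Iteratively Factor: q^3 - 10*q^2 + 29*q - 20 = (q - 5)*(q^2 - 5*q + 4) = (q - 5)*(q - 1)*(q - 4)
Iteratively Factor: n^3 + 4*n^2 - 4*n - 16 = (n + 4)*(n^2 - 4) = (n + 2)*(n + 4)*(n - 2)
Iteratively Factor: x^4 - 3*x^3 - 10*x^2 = (x + 2)*(x^3 - 5*x^2) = x*(x + 2)*(x^2 - 5*x) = x^2*(x + 2)*(x - 5)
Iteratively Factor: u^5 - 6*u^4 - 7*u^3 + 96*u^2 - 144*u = (u + 4)*(u^4 - 10*u^3 + 33*u^2 - 36*u) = (u - 4)*(u + 4)*(u^3 - 6*u^2 + 9*u) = (u - 4)*(u - 3)*(u + 4)*(u^2 - 3*u) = (u - 4)*(u - 3)^2*(u + 4)*(u)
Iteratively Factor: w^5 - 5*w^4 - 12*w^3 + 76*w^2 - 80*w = (w)*(w^4 - 5*w^3 - 12*w^2 + 76*w - 80) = w*(w + 4)*(w^3 - 9*w^2 + 24*w - 20) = w*(w - 5)*(w + 4)*(w^2 - 4*w + 4) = w*(w - 5)*(w - 2)*(w + 4)*(w - 2)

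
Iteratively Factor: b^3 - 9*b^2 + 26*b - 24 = (b - 2)*(b^2 - 7*b + 12) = (b - 4)*(b - 2)*(b - 3)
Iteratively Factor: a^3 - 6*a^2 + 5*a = (a - 1)*(a^2 - 5*a) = (a - 5)*(a - 1)*(a)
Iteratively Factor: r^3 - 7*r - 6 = (r + 1)*(r^2 - r - 6) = (r - 3)*(r + 1)*(r + 2)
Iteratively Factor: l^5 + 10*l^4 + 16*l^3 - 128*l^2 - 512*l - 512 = (l - 4)*(l^4 + 14*l^3 + 72*l^2 + 160*l + 128) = (l - 4)*(l + 2)*(l^3 + 12*l^2 + 48*l + 64) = (l - 4)*(l + 2)*(l + 4)*(l^2 + 8*l + 16) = (l - 4)*(l + 2)*(l + 4)^2*(l + 4)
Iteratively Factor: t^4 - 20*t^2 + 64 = (t + 2)*(t^3 - 2*t^2 - 16*t + 32) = (t - 4)*(t + 2)*(t^2 + 2*t - 8) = (t - 4)*(t - 2)*(t + 2)*(t + 4)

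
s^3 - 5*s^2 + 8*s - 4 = (s - 2)^2*(s - 1)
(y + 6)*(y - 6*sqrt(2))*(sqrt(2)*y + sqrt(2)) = sqrt(2)*y^3 - 12*y^2 + 7*sqrt(2)*y^2 - 84*y + 6*sqrt(2)*y - 72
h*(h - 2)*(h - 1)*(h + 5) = h^4 + 2*h^3 - 13*h^2 + 10*h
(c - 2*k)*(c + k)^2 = c^3 - 3*c*k^2 - 2*k^3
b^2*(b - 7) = b^3 - 7*b^2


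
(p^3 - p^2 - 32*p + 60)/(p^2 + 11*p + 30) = (p^2 - 7*p + 10)/(p + 5)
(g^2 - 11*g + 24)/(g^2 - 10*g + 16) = (g - 3)/(g - 2)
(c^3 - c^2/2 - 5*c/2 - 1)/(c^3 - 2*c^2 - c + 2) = (c + 1/2)/(c - 1)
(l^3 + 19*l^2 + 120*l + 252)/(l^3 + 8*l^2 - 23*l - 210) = (l + 6)/(l - 5)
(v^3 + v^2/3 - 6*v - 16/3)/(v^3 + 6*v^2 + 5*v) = (3*v^2 - 2*v - 16)/(3*v*(v + 5))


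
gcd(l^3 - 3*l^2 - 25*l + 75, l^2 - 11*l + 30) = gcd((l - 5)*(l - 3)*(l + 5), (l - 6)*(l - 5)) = l - 5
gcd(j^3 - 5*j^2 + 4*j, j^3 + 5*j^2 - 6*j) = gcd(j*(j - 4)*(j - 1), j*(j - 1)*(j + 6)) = j^2 - j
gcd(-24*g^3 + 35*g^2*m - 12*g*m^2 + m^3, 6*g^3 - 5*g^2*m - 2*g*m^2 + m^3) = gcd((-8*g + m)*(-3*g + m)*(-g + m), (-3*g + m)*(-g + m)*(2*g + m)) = 3*g^2 - 4*g*m + m^2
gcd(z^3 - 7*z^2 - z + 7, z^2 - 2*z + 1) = z - 1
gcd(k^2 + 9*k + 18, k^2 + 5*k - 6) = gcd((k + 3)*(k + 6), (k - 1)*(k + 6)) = k + 6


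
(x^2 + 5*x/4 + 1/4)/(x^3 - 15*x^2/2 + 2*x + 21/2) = (4*x + 1)/(2*(2*x^2 - 17*x + 21))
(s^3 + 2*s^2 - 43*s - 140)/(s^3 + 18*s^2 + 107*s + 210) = (s^2 - 3*s - 28)/(s^2 + 13*s + 42)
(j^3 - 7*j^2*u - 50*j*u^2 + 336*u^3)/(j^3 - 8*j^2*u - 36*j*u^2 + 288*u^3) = (j + 7*u)/(j + 6*u)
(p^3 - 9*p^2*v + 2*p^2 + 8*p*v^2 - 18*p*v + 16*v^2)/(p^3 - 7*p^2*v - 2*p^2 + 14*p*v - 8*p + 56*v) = (p^2 - 9*p*v + 8*v^2)/(p^2 - 7*p*v - 4*p + 28*v)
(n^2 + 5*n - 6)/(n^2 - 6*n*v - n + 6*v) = (-n - 6)/(-n + 6*v)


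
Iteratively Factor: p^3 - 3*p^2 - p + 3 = (p + 1)*(p^2 - 4*p + 3) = (p - 1)*(p + 1)*(p - 3)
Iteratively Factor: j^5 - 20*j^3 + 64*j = (j - 4)*(j^4 + 4*j^3 - 4*j^2 - 16*j) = (j - 4)*(j - 2)*(j^3 + 6*j^2 + 8*j) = j*(j - 4)*(j - 2)*(j^2 + 6*j + 8) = j*(j - 4)*(j - 2)*(j + 2)*(j + 4)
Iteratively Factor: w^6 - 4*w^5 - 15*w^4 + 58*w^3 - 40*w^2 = (w - 1)*(w^5 - 3*w^4 - 18*w^3 + 40*w^2) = (w - 2)*(w - 1)*(w^4 - w^3 - 20*w^2) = (w - 5)*(w - 2)*(w - 1)*(w^3 + 4*w^2) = w*(w - 5)*(w - 2)*(w - 1)*(w^2 + 4*w) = w*(w - 5)*(w - 2)*(w - 1)*(w + 4)*(w)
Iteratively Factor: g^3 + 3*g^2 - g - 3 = (g + 1)*(g^2 + 2*g - 3) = (g - 1)*(g + 1)*(g + 3)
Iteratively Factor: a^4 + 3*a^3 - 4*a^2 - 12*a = (a + 3)*(a^3 - 4*a) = a*(a + 3)*(a^2 - 4) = a*(a - 2)*(a + 3)*(a + 2)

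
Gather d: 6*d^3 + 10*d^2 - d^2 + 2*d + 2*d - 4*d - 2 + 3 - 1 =6*d^3 + 9*d^2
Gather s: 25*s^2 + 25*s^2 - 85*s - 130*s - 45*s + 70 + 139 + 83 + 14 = 50*s^2 - 260*s + 306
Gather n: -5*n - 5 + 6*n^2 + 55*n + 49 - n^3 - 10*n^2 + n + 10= -n^3 - 4*n^2 + 51*n + 54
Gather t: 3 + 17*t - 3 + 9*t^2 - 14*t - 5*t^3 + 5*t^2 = -5*t^3 + 14*t^2 + 3*t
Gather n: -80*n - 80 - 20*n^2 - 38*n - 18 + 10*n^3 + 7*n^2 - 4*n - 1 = 10*n^3 - 13*n^2 - 122*n - 99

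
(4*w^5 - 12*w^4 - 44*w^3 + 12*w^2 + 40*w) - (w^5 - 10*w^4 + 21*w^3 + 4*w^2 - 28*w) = 3*w^5 - 2*w^4 - 65*w^3 + 8*w^2 + 68*w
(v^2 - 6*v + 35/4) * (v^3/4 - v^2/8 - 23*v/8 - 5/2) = v^5/4 - 13*v^4/8 + v^3/16 + 437*v^2/32 - 325*v/32 - 175/8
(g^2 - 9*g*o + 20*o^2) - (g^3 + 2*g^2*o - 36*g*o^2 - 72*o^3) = -g^3 - 2*g^2*o + g^2 + 36*g*o^2 - 9*g*o + 72*o^3 + 20*o^2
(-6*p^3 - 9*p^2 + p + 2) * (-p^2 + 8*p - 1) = 6*p^5 - 39*p^4 - 67*p^3 + 15*p^2 + 15*p - 2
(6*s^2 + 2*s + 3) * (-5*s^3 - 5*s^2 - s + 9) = -30*s^5 - 40*s^4 - 31*s^3 + 37*s^2 + 15*s + 27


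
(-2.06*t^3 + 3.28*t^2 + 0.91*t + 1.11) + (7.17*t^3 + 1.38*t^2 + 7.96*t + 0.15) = 5.11*t^3 + 4.66*t^2 + 8.87*t + 1.26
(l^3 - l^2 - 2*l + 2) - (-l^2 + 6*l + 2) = l^3 - 8*l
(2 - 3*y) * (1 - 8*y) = 24*y^2 - 19*y + 2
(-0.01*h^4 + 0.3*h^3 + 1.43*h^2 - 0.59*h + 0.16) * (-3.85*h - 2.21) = 0.0385*h^5 - 1.1329*h^4 - 6.1685*h^3 - 0.8888*h^2 + 0.6879*h - 0.3536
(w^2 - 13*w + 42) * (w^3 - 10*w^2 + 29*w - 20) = w^5 - 23*w^4 + 201*w^3 - 817*w^2 + 1478*w - 840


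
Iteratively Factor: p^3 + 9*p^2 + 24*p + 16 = (p + 4)*(p^2 + 5*p + 4) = (p + 4)^2*(p + 1)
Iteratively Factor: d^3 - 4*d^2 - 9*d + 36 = (d - 3)*(d^2 - d - 12) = (d - 3)*(d + 3)*(d - 4)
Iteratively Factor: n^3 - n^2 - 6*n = (n - 3)*(n^2 + 2*n) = n*(n - 3)*(n + 2)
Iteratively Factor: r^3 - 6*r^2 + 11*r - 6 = (r - 1)*(r^2 - 5*r + 6) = (r - 2)*(r - 1)*(r - 3)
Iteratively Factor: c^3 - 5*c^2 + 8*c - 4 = (c - 2)*(c^2 - 3*c + 2) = (c - 2)^2*(c - 1)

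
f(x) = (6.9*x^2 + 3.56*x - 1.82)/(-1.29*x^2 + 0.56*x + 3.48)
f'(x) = (2.58*x - 0.56)*(6.9*x^2 + 3.56*x - 1.82)/(-1.29*x^2 + 0.56*x + 3.48)^2 + (13.8*x + 3.56)/(-1.29*x^2 + 0.56*x + 3.48) = (8.4564*x^2 + 43.3284*x + 13.408)/(1.6641*x^4 - 1.4448*x^3 - 8.6648*x^2 + 3.8976*x + 12.1104)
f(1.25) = 6.20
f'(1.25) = 17.24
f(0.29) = -0.06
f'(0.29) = 2.14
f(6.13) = -6.72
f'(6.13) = 0.35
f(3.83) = -8.50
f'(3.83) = 1.72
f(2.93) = -11.40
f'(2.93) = 6.01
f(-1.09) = 1.87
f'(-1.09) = -13.30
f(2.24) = -23.46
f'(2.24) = 50.60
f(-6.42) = -4.87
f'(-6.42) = 0.03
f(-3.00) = -5.06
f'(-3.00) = -0.42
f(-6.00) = -4.86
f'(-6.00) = 0.03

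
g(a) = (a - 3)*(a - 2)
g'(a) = 2*a - 5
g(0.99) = 2.03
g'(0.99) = -3.02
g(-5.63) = 65.85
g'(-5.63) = -16.26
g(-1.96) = 19.64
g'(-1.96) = -8.92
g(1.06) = 1.82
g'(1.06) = -2.88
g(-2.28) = 22.60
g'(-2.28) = -9.56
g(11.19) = 75.27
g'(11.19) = 17.38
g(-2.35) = 23.27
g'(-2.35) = -9.70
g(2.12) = -0.11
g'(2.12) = -0.76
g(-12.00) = 210.00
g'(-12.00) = -29.00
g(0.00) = 6.00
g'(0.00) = -5.00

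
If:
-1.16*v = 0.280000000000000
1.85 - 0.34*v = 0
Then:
No Solution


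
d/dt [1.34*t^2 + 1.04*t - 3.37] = 2.68*t + 1.04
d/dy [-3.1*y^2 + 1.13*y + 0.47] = 1.13 - 6.2*y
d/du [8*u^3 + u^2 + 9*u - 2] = 24*u^2 + 2*u + 9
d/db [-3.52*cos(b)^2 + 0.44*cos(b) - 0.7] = (7.04*cos(b) - 0.44)*sin(b)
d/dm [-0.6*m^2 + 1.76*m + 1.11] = 1.76 - 1.2*m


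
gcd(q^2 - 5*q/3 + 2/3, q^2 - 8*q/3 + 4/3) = q - 2/3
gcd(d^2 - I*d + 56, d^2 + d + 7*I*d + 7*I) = d + 7*I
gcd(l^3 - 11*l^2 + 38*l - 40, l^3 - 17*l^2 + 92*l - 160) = l^2 - 9*l + 20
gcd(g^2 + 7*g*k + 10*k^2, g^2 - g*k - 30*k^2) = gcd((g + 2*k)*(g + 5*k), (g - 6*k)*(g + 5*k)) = g + 5*k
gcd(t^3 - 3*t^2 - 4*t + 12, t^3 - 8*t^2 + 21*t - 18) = t^2 - 5*t + 6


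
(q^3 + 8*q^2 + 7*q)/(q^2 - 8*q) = (q^2 + 8*q + 7)/(q - 8)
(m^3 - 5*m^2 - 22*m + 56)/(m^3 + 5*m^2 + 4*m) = (m^2 - 9*m + 14)/(m*(m + 1))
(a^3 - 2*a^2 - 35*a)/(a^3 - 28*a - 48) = a*(-a^2 + 2*a + 35)/(-a^3 + 28*a + 48)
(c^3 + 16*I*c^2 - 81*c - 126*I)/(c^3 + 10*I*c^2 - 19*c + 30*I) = (c^2 + 10*I*c - 21)/(c^2 + 4*I*c + 5)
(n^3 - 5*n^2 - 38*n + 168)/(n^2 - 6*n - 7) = (n^2 + 2*n - 24)/(n + 1)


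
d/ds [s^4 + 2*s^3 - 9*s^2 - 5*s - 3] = 4*s^3 + 6*s^2 - 18*s - 5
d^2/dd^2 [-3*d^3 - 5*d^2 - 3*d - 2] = -18*d - 10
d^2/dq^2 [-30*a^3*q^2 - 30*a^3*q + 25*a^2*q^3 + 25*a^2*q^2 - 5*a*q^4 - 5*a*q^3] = 10*a*(-6*a^2 + 15*a*q + 5*a - 6*q^2 - 3*q)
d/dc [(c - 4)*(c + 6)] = 2*c + 2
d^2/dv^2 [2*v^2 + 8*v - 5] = 4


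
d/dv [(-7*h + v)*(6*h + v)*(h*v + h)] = h*(-42*h^2 - 2*h*v - h + 3*v^2 + 2*v)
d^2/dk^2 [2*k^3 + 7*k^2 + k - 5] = 12*k + 14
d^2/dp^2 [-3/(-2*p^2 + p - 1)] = 6*(-4*p^2 + 2*p + (4*p - 1)^2 - 2)/(2*p^2 - p + 1)^3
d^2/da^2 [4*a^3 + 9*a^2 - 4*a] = 24*a + 18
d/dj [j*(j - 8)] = 2*j - 8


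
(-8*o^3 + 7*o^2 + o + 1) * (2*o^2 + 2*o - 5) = -16*o^5 - 2*o^4 + 56*o^3 - 31*o^2 - 3*o - 5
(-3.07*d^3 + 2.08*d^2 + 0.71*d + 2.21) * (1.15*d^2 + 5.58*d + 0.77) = -3.5305*d^5 - 14.7386*d^4 + 10.059*d^3 + 8.1049*d^2 + 12.8785*d + 1.7017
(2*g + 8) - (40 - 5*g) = 7*g - 32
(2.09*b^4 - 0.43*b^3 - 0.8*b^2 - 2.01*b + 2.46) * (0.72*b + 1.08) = 1.5048*b^5 + 1.9476*b^4 - 1.0404*b^3 - 2.3112*b^2 - 0.3996*b + 2.6568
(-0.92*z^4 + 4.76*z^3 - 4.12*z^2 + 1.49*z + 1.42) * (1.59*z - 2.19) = -1.4628*z^5 + 9.5832*z^4 - 16.9752*z^3 + 11.3919*z^2 - 1.0053*z - 3.1098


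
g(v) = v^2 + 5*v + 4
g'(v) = 2*v + 5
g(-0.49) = 1.79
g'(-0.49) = 4.02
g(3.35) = 31.97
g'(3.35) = 11.70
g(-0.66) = 1.14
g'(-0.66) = 3.68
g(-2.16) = -2.13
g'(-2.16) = 0.68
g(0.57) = 7.17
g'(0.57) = 6.14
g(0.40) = 6.16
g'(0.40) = 5.80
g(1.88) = 16.93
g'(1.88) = 8.76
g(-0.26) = 2.77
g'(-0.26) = 4.48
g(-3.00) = -2.00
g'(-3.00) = -1.00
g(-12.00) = 88.00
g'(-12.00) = -19.00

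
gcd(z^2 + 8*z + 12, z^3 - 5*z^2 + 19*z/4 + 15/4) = 1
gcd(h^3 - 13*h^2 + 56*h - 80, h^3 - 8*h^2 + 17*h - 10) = h - 5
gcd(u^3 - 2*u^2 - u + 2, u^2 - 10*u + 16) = u - 2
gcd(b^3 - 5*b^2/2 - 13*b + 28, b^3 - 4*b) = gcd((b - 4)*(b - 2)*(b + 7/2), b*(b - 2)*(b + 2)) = b - 2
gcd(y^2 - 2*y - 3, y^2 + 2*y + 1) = y + 1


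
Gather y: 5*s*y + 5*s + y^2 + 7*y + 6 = 5*s + y^2 + y*(5*s + 7) + 6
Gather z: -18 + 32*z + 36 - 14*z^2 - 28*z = -14*z^2 + 4*z + 18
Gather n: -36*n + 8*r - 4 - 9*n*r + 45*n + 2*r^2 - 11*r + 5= n*(9 - 9*r) + 2*r^2 - 3*r + 1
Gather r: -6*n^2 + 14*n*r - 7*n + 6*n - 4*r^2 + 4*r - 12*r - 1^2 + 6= -6*n^2 - n - 4*r^2 + r*(14*n - 8) + 5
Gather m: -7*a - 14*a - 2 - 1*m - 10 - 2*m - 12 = -21*a - 3*m - 24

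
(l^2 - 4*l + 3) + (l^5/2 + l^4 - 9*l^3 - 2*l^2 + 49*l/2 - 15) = l^5/2 + l^4 - 9*l^3 - l^2 + 41*l/2 - 12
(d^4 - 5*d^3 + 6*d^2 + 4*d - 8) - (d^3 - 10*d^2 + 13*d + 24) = d^4 - 6*d^3 + 16*d^2 - 9*d - 32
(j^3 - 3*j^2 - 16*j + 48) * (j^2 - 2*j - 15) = j^5 - 5*j^4 - 25*j^3 + 125*j^2 + 144*j - 720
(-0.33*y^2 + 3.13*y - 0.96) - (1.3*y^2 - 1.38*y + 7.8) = -1.63*y^2 + 4.51*y - 8.76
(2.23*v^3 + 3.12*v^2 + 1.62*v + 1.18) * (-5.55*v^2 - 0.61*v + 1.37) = -12.3765*v^5 - 18.6763*v^4 - 7.8391*v^3 - 3.2628*v^2 + 1.4996*v + 1.6166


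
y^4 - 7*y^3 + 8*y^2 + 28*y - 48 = (y - 4)*(y - 3)*(y - 2)*(y + 2)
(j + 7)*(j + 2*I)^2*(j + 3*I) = j^4 + 7*j^3 + 7*I*j^3 - 16*j^2 + 49*I*j^2 - 112*j - 12*I*j - 84*I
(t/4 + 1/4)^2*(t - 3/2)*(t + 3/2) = t^4/16 + t^3/8 - 5*t^2/64 - 9*t/32 - 9/64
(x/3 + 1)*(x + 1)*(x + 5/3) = x^3/3 + 17*x^2/9 + 29*x/9 + 5/3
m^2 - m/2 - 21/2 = (m - 7/2)*(m + 3)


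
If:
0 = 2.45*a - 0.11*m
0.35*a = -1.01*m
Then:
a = 0.00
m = 0.00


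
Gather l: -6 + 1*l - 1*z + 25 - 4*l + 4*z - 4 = -3*l + 3*z + 15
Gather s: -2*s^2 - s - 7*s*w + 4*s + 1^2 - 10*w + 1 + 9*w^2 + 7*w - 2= -2*s^2 + s*(3 - 7*w) + 9*w^2 - 3*w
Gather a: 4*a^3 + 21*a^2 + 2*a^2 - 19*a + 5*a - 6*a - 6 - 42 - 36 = 4*a^3 + 23*a^2 - 20*a - 84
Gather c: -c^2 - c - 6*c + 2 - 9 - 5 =-c^2 - 7*c - 12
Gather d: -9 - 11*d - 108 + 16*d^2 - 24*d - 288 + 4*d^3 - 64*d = 4*d^3 + 16*d^2 - 99*d - 405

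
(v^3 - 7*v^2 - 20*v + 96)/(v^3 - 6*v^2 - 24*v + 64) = (v - 3)/(v - 2)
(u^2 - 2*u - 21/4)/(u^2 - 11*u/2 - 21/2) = (u - 7/2)/(u - 7)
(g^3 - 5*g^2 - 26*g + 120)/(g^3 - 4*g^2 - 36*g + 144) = (g + 5)/(g + 6)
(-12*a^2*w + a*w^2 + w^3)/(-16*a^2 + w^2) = w*(-3*a + w)/(-4*a + w)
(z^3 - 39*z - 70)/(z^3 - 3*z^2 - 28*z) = (z^2 + 7*z + 10)/(z*(z + 4))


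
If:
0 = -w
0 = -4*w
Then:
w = 0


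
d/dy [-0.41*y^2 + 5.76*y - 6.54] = 5.76 - 0.82*y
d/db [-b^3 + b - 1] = 1 - 3*b^2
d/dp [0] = 0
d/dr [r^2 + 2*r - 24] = 2*r + 2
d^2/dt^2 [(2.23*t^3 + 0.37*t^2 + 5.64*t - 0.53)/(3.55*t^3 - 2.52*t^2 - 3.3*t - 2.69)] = (5.6843418860808e-14*t^7 + 49.2250099999999*t^6 + 583.2153*t^5 - 101.33262*t^4 + 341.288314*t^3 + 767.094912*t^2 - 189.387864*t - 99.135718)/(44.738875*t^9 - 95.2749*t^8 - 57.13299*t^7 + 59.425617*t^6 + 197.49798*t^5 + 55.503972*t^4 - 93.092775*t^3 - 142.587216*t^2 - 71.63739*t - 19.465109)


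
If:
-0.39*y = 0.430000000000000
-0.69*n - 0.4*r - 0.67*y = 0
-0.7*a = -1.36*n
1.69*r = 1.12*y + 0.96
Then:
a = 2.26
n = 1.16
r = -0.16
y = -1.10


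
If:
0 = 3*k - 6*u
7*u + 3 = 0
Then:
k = -6/7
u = -3/7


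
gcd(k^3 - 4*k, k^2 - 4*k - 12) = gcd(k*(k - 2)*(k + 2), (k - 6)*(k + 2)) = k + 2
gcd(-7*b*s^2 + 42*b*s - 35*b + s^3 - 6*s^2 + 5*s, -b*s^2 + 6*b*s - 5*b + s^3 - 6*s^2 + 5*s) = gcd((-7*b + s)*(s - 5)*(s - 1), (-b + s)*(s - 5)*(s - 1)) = s^2 - 6*s + 5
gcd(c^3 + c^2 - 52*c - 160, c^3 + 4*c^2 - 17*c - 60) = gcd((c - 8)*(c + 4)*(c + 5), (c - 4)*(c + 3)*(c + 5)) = c + 5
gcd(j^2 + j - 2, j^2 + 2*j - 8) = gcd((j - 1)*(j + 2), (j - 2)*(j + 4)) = 1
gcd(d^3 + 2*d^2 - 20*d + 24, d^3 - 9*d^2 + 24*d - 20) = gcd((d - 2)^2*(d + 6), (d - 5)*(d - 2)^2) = d^2 - 4*d + 4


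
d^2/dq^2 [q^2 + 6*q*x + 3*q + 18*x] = 2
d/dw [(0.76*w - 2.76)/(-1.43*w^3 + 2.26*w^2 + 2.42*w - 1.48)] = (2.1736*w^3 - 13.558*w^2 + 12.4752*w + 5.5544)/(2.0449*w^6 - 6.4636*w^5 - 1.8136*w^4 + 15.1712*w^3 - 0.8332*w^2 - 7.1632*w + 2.1904)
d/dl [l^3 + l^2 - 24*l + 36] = 3*l^2 + 2*l - 24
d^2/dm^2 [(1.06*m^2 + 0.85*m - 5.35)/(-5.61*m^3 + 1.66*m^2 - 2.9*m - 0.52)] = (-66.720852*m^6 - 160.50771*m^5 + 2171.47392*m^4 - 741.100212*m^3 + 634.955148*m^2 - 252.57384*m + 101.213592)/(176.558481*m^9 - 156.731058*m^8 + 320.184018*m^7 - 117.51706*m^6 + 136.458708*m^5 + 13.176216*m^4 + 13.920152*m^3 + 11.773008*m^2 + 2.35248*m + 0.140608)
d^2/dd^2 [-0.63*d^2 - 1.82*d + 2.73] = -1.26000000000000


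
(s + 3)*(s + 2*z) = s^2 + 2*s*z + 3*s + 6*z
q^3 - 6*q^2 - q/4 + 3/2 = (q - 6)*(q - 1/2)*(q + 1/2)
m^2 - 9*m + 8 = (m - 8)*(m - 1)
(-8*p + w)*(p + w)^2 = -8*p^3 - 15*p^2*w - 6*p*w^2 + w^3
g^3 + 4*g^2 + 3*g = g*(g + 1)*(g + 3)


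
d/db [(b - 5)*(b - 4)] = 2*b - 9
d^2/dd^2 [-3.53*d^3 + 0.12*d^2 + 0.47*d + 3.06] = 0.24 - 21.18*d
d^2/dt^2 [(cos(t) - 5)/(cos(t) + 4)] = 9*(cos(t)^2 - 4*cos(t) - 2)/(cos(t) + 4)^3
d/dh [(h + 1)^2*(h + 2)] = (h + 1)*(3*h + 5)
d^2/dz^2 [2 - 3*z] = 0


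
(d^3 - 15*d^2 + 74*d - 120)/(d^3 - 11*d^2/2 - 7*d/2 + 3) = 2*(d^2 - 9*d + 20)/(2*d^2 + d - 1)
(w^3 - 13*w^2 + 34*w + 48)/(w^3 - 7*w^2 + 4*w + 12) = (w - 8)/(w - 2)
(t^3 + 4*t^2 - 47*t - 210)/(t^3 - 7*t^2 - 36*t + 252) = (t + 5)/(t - 6)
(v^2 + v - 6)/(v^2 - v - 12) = (v - 2)/(v - 4)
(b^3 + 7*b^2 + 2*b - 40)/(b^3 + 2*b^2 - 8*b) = (b + 5)/b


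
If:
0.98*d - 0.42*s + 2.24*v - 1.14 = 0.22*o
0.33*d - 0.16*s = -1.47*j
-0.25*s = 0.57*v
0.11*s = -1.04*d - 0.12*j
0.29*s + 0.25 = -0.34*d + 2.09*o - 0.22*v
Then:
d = 0.09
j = -0.10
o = 0.06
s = -0.76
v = 0.33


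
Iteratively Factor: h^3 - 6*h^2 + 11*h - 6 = (h - 3)*(h^2 - 3*h + 2) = (h - 3)*(h - 1)*(h - 2)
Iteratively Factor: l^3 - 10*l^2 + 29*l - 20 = (l - 5)*(l^2 - 5*l + 4) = (l - 5)*(l - 4)*(l - 1)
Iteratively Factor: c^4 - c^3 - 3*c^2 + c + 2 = (c - 2)*(c^3 + c^2 - c - 1) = (c - 2)*(c + 1)*(c^2 - 1) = (c - 2)*(c + 1)^2*(c - 1)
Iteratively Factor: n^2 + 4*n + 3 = (n + 3)*(n + 1)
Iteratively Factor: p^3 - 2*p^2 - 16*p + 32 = (p - 2)*(p^2 - 16) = (p - 2)*(p + 4)*(p - 4)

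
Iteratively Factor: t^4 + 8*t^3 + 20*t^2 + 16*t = (t)*(t^3 + 8*t^2 + 20*t + 16) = t*(t + 2)*(t^2 + 6*t + 8) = t*(t + 2)*(t + 4)*(t + 2)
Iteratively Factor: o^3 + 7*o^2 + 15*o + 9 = (o + 3)*(o^2 + 4*o + 3) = (o + 1)*(o + 3)*(o + 3)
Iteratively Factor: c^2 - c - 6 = (c + 2)*(c - 3)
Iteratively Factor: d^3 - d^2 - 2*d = (d + 1)*(d^2 - 2*d) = d*(d + 1)*(d - 2)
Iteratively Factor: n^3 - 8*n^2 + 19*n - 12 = (n - 4)*(n^2 - 4*n + 3) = (n - 4)*(n - 3)*(n - 1)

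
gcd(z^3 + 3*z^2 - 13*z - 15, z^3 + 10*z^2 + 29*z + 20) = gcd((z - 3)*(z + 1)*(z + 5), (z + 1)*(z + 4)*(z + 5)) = z^2 + 6*z + 5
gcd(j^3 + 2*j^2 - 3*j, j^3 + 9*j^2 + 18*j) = j^2 + 3*j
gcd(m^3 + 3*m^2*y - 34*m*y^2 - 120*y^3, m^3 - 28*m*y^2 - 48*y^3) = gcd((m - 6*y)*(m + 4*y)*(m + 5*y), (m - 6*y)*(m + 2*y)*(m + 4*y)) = -m^2 + 2*m*y + 24*y^2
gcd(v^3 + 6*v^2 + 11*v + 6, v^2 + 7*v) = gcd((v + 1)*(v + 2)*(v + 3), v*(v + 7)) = 1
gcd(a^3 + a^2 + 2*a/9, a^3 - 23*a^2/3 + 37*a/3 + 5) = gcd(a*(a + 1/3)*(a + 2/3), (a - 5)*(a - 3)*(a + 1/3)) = a + 1/3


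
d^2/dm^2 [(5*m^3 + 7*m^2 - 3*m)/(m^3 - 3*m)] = 2*(7*m^3 + 36*m^2 + 63*m + 36)/(m^6 - 9*m^4 + 27*m^2 - 27)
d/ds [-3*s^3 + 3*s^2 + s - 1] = -9*s^2 + 6*s + 1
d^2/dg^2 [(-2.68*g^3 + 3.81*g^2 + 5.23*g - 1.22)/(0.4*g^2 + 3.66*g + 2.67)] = (-7.105427357601e-15*g^4 - 75.558016*g^3 - 182.722656*g^2 - 158.863032*g - 77.974338)/(0.064*g^6 + 1.7568*g^5 + 17.35632*g^4 + 72.481176*g^3 + 115.853436*g^2 + 78.275322*g + 19.034163)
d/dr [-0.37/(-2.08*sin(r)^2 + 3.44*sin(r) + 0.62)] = (1.2728 - 1.5392*sin(r))*cos(r)/(-2.08*sin(r)^2 + 3.44*sin(r) + 0.62)^2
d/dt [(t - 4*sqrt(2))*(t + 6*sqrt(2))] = 2*t + 2*sqrt(2)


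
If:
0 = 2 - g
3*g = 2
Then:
No Solution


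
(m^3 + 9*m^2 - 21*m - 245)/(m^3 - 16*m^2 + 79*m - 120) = (m^2 + 14*m + 49)/(m^2 - 11*m + 24)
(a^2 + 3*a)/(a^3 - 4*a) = (a + 3)/(a^2 - 4)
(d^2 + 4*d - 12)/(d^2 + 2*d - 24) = (d - 2)/(d - 4)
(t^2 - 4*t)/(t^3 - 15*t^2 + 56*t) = (t - 4)/(t^2 - 15*t + 56)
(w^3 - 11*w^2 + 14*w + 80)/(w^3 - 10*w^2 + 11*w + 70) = (w - 8)/(w - 7)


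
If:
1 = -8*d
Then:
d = -1/8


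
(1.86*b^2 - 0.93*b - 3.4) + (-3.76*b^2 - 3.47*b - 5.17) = -1.9*b^2 - 4.4*b - 8.57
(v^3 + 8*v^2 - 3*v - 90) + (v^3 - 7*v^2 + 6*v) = 2*v^3 + v^2 + 3*v - 90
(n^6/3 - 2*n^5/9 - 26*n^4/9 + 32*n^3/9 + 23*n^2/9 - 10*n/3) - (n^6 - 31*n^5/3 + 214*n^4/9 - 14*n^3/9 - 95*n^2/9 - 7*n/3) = -2*n^6/3 + 91*n^5/9 - 80*n^4/3 + 46*n^3/9 + 118*n^2/9 - n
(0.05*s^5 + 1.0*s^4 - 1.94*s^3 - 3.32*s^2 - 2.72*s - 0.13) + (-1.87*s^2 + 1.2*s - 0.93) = 0.05*s^5 + 1.0*s^4 - 1.94*s^3 - 5.19*s^2 - 1.52*s - 1.06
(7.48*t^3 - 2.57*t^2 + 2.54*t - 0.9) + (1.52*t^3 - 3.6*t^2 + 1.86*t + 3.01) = 9.0*t^3 - 6.17*t^2 + 4.4*t + 2.11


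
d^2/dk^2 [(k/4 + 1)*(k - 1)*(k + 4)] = 3*k/2 + 7/2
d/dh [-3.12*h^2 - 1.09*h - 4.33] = -6.24*h - 1.09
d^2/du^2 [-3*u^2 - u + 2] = -6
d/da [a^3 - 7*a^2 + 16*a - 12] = 3*a^2 - 14*a + 16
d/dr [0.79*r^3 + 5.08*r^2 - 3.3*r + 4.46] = 2.37*r^2 + 10.16*r - 3.3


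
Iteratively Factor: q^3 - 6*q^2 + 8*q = (q - 2)*(q^2 - 4*q) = (q - 4)*(q - 2)*(q)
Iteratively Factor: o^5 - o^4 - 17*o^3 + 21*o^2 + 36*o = (o - 3)*(o^4 + 2*o^3 - 11*o^2 - 12*o) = (o - 3)^2*(o^3 + 5*o^2 + 4*o) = o*(o - 3)^2*(o^2 + 5*o + 4) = o*(o - 3)^2*(o + 4)*(o + 1)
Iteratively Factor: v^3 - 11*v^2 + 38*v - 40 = (v - 5)*(v^2 - 6*v + 8) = (v - 5)*(v - 2)*(v - 4)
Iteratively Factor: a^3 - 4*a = (a)*(a^2 - 4) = a*(a + 2)*(a - 2)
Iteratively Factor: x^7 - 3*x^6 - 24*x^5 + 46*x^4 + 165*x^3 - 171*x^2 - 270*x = (x)*(x^6 - 3*x^5 - 24*x^4 + 46*x^3 + 165*x^2 - 171*x - 270) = x*(x + 3)*(x^5 - 6*x^4 - 6*x^3 + 64*x^2 - 27*x - 90) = x*(x - 3)*(x + 3)*(x^4 - 3*x^3 - 15*x^2 + 19*x + 30) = x*(x - 5)*(x - 3)*(x + 3)*(x^3 + 2*x^2 - 5*x - 6) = x*(x - 5)*(x - 3)*(x - 2)*(x + 3)*(x^2 + 4*x + 3) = x*(x - 5)*(x - 3)*(x - 2)*(x + 3)^2*(x + 1)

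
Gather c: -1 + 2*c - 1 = 2*c - 2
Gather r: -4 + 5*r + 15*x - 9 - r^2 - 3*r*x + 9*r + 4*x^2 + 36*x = -r^2 + r*(14 - 3*x) + 4*x^2 + 51*x - 13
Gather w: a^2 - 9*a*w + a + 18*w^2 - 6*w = a^2 + a + 18*w^2 + w*(-9*a - 6)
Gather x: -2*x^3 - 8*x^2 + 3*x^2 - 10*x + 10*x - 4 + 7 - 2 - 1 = -2*x^3 - 5*x^2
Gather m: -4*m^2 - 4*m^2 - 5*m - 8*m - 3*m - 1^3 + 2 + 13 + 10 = -8*m^2 - 16*m + 24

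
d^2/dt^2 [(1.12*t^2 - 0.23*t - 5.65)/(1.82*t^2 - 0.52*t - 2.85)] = (3.5527136788005e-15*t^4 + 0.596232000000002*t^3 - 77.43372*t^2 + 24.9249*t - 42.7925)/(6.028568*t^6 - 5.167344*t^5 - 26.844636*t^4 + 16.042832*t^3 + 42.03693*t^2 - 12.6711*t - 23.149125)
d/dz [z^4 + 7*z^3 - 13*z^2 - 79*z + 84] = 4*z^3 + 21*z^2 - 26*z - 79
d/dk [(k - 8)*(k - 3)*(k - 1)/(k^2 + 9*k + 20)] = (k^4 + 18*k^3 - 83*k^2 - 432*k + 916)/(k^4 + 18*k^3 + 121*k^2 + 360*k + 400)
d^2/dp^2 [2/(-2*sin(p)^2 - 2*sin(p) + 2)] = (4*sin(p)^4 + 3*sin(p)^3 - sin(p)^2 - 5*sin(p) - 4)/(sin(p) - cos(p)^2)^3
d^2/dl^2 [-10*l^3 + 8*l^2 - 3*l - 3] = 16 - 60*l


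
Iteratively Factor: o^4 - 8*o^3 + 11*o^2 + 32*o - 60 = (o + 2)*(o^3 - 10*o^2 + 31*o - 30) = (o - 5)*(o + 2)*(o^2 - 5*o + 6) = (o - 5)*(o - 3)*(o + 2)*(o - 2)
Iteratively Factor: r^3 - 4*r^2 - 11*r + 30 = (r + 3)*(r^2 - 7*r + 10) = (r - 2)*(r + 3)*(r - 5)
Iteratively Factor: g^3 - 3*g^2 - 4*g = (g)*(g^2 - 3*g - 4) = g*(g + 1)*(g - 4)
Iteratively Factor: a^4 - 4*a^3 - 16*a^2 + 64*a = (a)*(a^3 - 4*a^2 - 16*a + 64) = a*(a - 4)*(a^2 - 16) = a*(a - 4)^2*(a + 4)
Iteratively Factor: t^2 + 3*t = (t)*(t + 3)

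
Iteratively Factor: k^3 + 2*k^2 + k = (k)*(k^2 + 2*k + 1) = k*(k + 1)*(k + 1)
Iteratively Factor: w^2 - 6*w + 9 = (w - 3)*(w - 3)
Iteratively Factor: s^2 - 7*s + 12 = (s - 3)*(s - 4)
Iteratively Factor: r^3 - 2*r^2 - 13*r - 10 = (r - 5)*(r^2 + 3*r + 2) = (r - 5)*(r + 2)*(r + 1)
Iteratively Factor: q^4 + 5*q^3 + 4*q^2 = (q + 1)*(q^3 + 4*q^2) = q*(q + 1)*(q^2 + 4*q) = q*(q + 1)*(q + 4)*(q)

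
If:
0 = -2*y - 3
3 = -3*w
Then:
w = -1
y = -3/2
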